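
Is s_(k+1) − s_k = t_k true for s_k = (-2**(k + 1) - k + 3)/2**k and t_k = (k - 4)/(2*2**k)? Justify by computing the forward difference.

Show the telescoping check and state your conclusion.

valid (s_(k+1) − s_k reduces to t_k)

s_(k+1) = (-4*2**k - k + 2)/(2*2**k)
s_(k+1) − s_k = (k - 4)/(2*2**k)
(s_(k+1) − s_k) − t_k = 0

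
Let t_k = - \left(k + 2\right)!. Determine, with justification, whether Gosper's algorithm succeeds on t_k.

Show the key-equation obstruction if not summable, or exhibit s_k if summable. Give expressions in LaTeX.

The ratio is k + 3.
Take A(k)=k + 3, B(k)=1, C(k)=1.
f must satisfy (k + 3)·f(k+1) − (1)·f(k) = 1.
d = -1 from the (1,0,0) case.
d = -1 < 0 ⇒ no nonzero polynomial f; not summable.

No — t_k has no hypergeometric antidifference.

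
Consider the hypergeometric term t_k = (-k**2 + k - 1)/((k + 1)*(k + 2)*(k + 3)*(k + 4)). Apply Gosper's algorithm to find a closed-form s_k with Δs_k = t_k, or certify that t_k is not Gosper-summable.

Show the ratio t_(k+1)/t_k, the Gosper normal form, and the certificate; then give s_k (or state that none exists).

Step 1: r(k) = -(k + 1)*(k - (k + 1)**2)/((k + 5)*(k**2 - k + 1)).
Factor: A=k + 1; B=k + 5; C=k**2 - k + 1.
f must satisfy (k + 1)·f(k+1) − (k + 4)·f(k) = k**2 - k + 1.
d = 3 from the (1,1,2) case.
A polynomial solution: f(k) = k*(k**2 + 5)/6.
Then R = B(k−1)f/C = k*(k + 4)*(k**2 + 5)/(6*(k**2 - k + 1)), so s_k = R(k)·t_k = k*(-k**2 - 5)/(6*(k + 1)*(k + 2)*(k + 3)).
Check: Δs_k = (-k**2 + k - 1)/(k**4 + 10*k**3 + 35*k**2 + 50*k + 24). ✓

s_k = k*(-k**2 - 5)/(6*(k + 1)*(k + 2)*(k + 3))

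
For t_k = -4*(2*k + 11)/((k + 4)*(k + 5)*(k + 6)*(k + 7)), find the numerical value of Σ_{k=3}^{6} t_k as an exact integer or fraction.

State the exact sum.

Σ = -320/9009

The ratio is (k + 4)*(2*k + 13)/((k + 8)*(2*k + 11)).
A = k + 4, B = k + 8, C = k + 11/2.
Key eq: (k + 4)·f(k+1) = (k + 7)·f(k) + (k + 11/2).
Degrees (1,1,1) ⇒ d ≤ 3.
Solving with deg f ≤ 3: f(k) = k*(k + 5)*(k + 10)/48.
Certificate R = B(k−1)f/C = k*(k + 5)*(k + 7)*(k + 10)/(24*(2*k + 11)) gives s_k = k*(-k - 10)/(6*(k**2 + 10*k + 24)).
Δs = 4*(-2*k - 11)/(k**4 + 22*k**3 + 179*k**2 + 638*k + 840), as required.
Evaluate s at k=7 and k=3: -119/858 and -13/126; difference -320/9009.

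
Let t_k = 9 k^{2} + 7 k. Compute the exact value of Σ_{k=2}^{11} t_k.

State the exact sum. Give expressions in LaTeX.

Step 1: r(k) = (9*k**2 + 25*k + 16)/(k*(9*k + 7)).
Gosper form: A/B · C(k+1)/C(k) with A=1, B=1, C=k**2 + 7*k/9.
f must satisfy (1)·f(k+1) − (1)·f(k) = k**2 + 7*k/9.
d = 3 from the (0,0,2) case.
Match coefficients ⇒ f(k) = k*(k - 1)*(3*k + 2)/9.
Then R = B(k−1)f/C = (k - 1)*(3*k + 2)/(9*k + 7), so s_k = R(k)·t_k = k*(3*k**2 - k - 2).
Verify: k*(9*k + 7) matches t_k.
Σ_(k=2)^(11) t_k = s_(12) − s_(2) = 5016 − (16) = 5000.

Σ = 5000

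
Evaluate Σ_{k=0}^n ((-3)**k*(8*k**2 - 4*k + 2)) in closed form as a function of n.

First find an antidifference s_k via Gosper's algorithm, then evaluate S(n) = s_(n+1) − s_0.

Step 1: r(k) = 3*(2*k - 4*(k + 1)**2 + 1)/(4*k**2 - 2*k + 1).
Factor: A=-3; B=1; C=k**2 - k/2 + 1/4.
Need (-3)·f(k+1) − (1)·f(k) = k**2 - k/2 + 1/4.
From deg A=0, deg B=0, deg C=2: d=2.
Solving with deg f ≤ 2: f(k) = -(k - 1)**2/4.
Get s_k = R·t_k = 2*(-3)**k*(-k**2 + 2*k - 1) with R(k) = B(k−1)f(k)/C(k) = -(k - 1)**2/(4*k**2 - 2*k + 1).
Verify: (-3)**k*(8*k**2 - 4*k + 2) matches t_k.
s_(n+1) = 6*(-3)**n*n**2 and s_(0) = -2, so S(n) = 6*(-3)**n*n**2 + 2.

S(n) = 6*(-3)**n*n**2 + 2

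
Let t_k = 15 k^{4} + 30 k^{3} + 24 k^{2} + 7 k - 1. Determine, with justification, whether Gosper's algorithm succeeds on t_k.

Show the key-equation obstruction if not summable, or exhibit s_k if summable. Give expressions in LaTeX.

Yes. s_k = k \left(3 k^{4} - 2 k^{2} - k - 1\right).

r(k) = (15*k**4 + 90*k**3 + 204*k**2 + 205*k + 75)/(15*k**4 + 30*k**3 + 24*k**2 + 7*k - 1) after simplifying.
Normal form (A,B,C) = (1, 1, k**4 + 2*k**3 + 8*k**2/5 + 7*k/15 - 1/15).
Key eq: (1)·f(k+1) = (1)·f(k) + (k**4 + 2*k**3 + 8*k**2/5 + 7*k/15 - 1/15).
deg f ≤ 5 (via 0,0,4).
Solve for f: f(k) = k*(3*k**4 - 2*k**2 - k - 1)/15 (degree 5 ≤ 5).
So s_k = (B(k−1)f/C)·t_k = (k*(3*k**4 - 2*k**2 - k - 1)/(15*k**4 + 30*k**3 + 24*k**2 + 7*k - 1))·t_k = k*(3*k**4 - 2*k**2 - k - 1).
Δs = 15*k**4 + 30*k**3 + 24*k**2 + 7*k - 1, as required.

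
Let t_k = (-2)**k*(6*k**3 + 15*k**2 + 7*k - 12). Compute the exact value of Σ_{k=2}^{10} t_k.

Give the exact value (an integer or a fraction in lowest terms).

The ratio is 2*(-6*k**3 - 33*k**2 - 55*k - 16)/(6*k**3 + 15*k**2 + 7*k - 12).
Factor: A=-2; B=1; C=k**3 + 5*k**2/2 + 7*k/6 - 2.
f must satisfy (-2)·f(k+1) − (1)·f(k) = k**3 + 5*k**2/2 + 7*k/6 - 2.
Degrees (0,0,3) ⇒ d ≤ 3.
Solving with deg f ≤ 3: f(k) = -(2*k**3 + k**2 - 3*k - 4)/6.
R(k) = B(k−1)·f(k)/C(k) = -(2*k**3 + k**2 - 3*k - 4)/(6*k**3 + 15*k**2 + 7*k - 12); s_k = R·t_k = (-2)**k*(-2*k**3 - k**2 + 3*k + 4).
Δs = (-2)**k*(6*k**3 + 15*k**2 + 7*k - 12), as required.
Evaluate s at k=11 and k=2: 5623808 and -40; difference 5623848.

Σ = 5623848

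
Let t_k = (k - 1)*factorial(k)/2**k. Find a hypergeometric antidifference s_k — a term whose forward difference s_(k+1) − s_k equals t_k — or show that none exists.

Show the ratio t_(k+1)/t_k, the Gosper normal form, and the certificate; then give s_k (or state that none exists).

Compute t_(k+1)/t_k: get k*(k + 1)/(2*(k - 1)).
Factor: A=k/2 + 1/2; B=1; C=k - 1.
Solve (k/2 + 1/2)·f(k+1) − (1)·f(k) = k - 1.
Degrees (1,0,1) ⇒ d ≤ 0.
Coefficient equations give f(k) = 2.
Get s_k = R·t_k = 2**(1 - k)*factorial(k) with R(k) = B(k−1)f(k)/C(k) = 2/(k - 1).
s_(k+1) − s_k = (k - 1)*factorial(k)/2**k = t_k.

s_k = 2**(1 - k)*factorial(k)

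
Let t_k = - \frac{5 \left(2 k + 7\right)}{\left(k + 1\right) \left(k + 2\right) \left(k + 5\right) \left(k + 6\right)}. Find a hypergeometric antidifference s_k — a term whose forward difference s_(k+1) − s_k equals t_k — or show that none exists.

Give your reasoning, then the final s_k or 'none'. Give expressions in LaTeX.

t_(k+1)/t_k = (k + 1)*(k + 5)*(2*k + 9)/((k + 3)*(k + 7)*(2*k + 7)).
Gosper form: A/B · C(k+1)/C(k) with A=k + 1, B=k + 7, C=k**3 + 21*k**2/2 + 73*k/2 + 42.
Need (k + 1)·f(k+1) − (k + 6)·f(k) = k**3 + 21*k**2/2 + 73*k/2 + 42.
Bound: deg f ≤ 5.
Coefficient equations give f(k) = k*(k + 2)*(k + 3)*(k + 4)*(k + 6)/10.
Get s_k = R·t_k = k*(-k - 6)/(k**2 + 6*k + 5) with R(k) = B(k−1)f(k)/C(k) = k*(k + 2)*(k + 6)**2/(5*(2*k + 7)).
Check: Δs_k = 5*(-2*k - 7)/(k**4 + 14*k**3 + 65*k**2 + 112*k + 60). ✓

s_k = \frac{k \left(- k - 6\right)}{k^{2} + 6 k + 5}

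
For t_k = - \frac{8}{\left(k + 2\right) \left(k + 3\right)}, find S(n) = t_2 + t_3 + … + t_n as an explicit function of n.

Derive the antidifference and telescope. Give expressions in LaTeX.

Ratio r(k) = (k + 2)/(k + 4).
Factor: A=k + 2; B=k + 4; C=1.
f must satisfy (k + 2)·f(k+1) − (k + 3)·f(k) = 1.
Bound: deg f ≤ 1.
Match coefficients ⇒ f(k) = k/2.
So s_k = (B(k−1)f/C)·t_k = (k*(k + 3)/2)·t_k = -4*k/(k + 2).
s_(k+1) − s_k = -8/(k**2 + 5*k + 6) = t_k.
Σ_(k=2)^n t_k = s_(n+1) − s_(2) = (4*(-n - 1)/(n + 3)) − (-2), i.e. 2*(1 - n)/(n + 3).

S(n) = \frac{2 \left(1 - n\right)}{n + 3}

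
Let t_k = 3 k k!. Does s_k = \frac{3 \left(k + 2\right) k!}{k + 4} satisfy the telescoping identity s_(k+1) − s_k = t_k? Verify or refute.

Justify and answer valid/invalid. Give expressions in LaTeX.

s_(k+1) = 3*(k + 3)*factorial(k + 1)/(k + 5)
s_(k+1) − s_k = 3*(k**3 + 7*k**2 + 12*k + 2)*factorial(k)/((k + 4)*(k + 5))
(s_(k+1) − s_k) − t_k = -6*(k**2 + 4*k - 1)*factorial(k)/((k + 4)*(k + 5))

Invalid: residual - \frac{6 \left(k^{2} + 4 k - 1\right) k!}{\left(k + 4\right) \left(k + 5\right)} ≠ 0.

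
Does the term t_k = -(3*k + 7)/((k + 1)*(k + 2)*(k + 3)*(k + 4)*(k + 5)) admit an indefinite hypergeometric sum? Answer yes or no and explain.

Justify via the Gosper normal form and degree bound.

r(k) = (k + 1)*(3*k + 10)/((k + 6)*(3*k + 7)) after simplifying.
Gosper form: A/B · C(k+1)/C(k) with A=k + 1, B=k + 6, C=k + 7/3.
Key eq: (k + 1)·f(k+1) = (k + 5)·f(k) + (k + 7/3).
deg f ≤ 4 (via 1,1,1).
Match coefficients ⇒ f(k) = k*(k + 2)*(k**2 + 8*k + 19)/36.
So s_k = (B(k−1)f/C)·t_k = (k*(k + 2)*(k + 5)*(k**2 + 8*k + 19)/(12*(3*k + 7)))·t_k = k*(-k**2 - 8*k - 19)/(12*(k**3 + 8*k**2 + 19*k + 12)).
Δs = (-3*k - 7)/(k**5 + 15*k**4 + 85*k**3 + 225*k**2 + 274*k + 120), as required.

Yes. s_k = k*(-k**2 - 8*k - 19)/(12*(k**3 + 8*k**2 + 19*k + 12)).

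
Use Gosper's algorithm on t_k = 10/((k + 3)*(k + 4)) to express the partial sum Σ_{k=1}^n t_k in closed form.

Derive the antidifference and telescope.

S(n) = 5*n/(2*(n + 4))

t_(k+1)/t_k = (k + 3)/(k + 5).
A = k + 3, B = k + 5, C = 1.
f must satisfy (k + 3)·f(k+1) − (k + 4)·f(k) = 1.
Degrees (1,1,0) ⇒ d ≤ 1.
Solve for f: f(k) = k/3 (degree 1 ≤ 1).
So s_k = (B(k−1)f/C)·t_k = (k*(k + 4)/3)·t_k = 10*k/(3*(k + 3)).
Δs = 10/(k**2 + 7*k + 12), as required.
Σ_(k=1)^n t_k = s_(n+1) − s_(1) = (10*(n + 1)/(3*(n + 4))) − (5/6), i.e. 5*n/(2*(n + 4)).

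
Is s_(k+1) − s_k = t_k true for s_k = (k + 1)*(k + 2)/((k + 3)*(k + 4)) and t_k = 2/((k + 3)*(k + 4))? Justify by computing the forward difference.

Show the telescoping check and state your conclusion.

s_(k+1) = (k + 2)*(k + 3)/((k + 4)*(k + 5))
s_(k+1) − s_k = 4*(k + 2)/(k**3 + 12*k**2 + 47*k + 60)
(s_(k+1) − s_k) − t_k = 2*(k - 1)/(k**3 + 12*k**2 + 47*k + 60)

Invalid: residual 2*(k - 1)/(k**3 + 12*k**2 + 47*k + 60) ≠ 0.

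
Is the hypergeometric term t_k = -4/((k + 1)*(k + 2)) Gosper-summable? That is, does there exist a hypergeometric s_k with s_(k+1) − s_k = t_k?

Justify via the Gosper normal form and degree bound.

r(k) = (k + 1)/(k + 3) after simplifying.
Normal form (A,B,C) = (k + 1, k + 3, 1).
f must satisfy (k + 1)·f(k+1) − (k + 2)·f(k) = 1.
From deg A=1, deg B=1, deg C=0: d=1.
Solving with deg f ≤ 1: f(k) = k.
Then R = B(k−1)f/C = k*(k + 2), so s_k = R(k)·t_k = -4*k/(k + 1).
s_(k+1) − s_k = -4/(k**2 + 3*k + 2) = t_k.

Yes. s_k = -4*k/(k + 1).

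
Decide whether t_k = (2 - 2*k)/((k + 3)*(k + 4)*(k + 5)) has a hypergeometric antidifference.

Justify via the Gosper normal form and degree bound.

Yes. s_k = -k*(k - 5)/(6*(k + 3)*(k + 4)).

t_(k+1)/t_k = k*(k + 3)/((k - 1)*(k + 6)).
Normal form (A,B,C) = (k + 3, k + 6, k - 1).
Key eq: (k + 3)·f(k+1) = (k + 5)·f(k) + (k - 1).
From deg A=1, deg B=1, deg C=1: d=2.
Match coefficients ⇒ f(k) = k*(k - 5)/12.
So s_k = (B(k−1)f/C)·t_k = (k*(k - 5)*(k + 5)/(12*(k - 1)))·t_k = -k*(k - 5)/(6*(k + 3)*(k + 4)).
s_(k+1) − s_k = 2*(1 - k)/(k**3 + 12*k**2 + 47*k + 60) = t_k.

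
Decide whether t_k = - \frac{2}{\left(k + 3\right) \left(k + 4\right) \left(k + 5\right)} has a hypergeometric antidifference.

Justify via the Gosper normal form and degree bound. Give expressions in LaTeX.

r(k) = (k + 3)/(k + 6) after simplifying.
Factor: A=k + 3; B=k + 6; C=1.
Solve (k + 3)·f(k+1) − (k + 5)·f(k) = 1.
Bound: deg f ≤ 2.
Solve for f: f(k) = k*(k + 7)/24 (degree 2 ≤ 2).
Then R = B(k−1)f/C = k*(k + 5)*(k + 7)/24, so s_k = R(k)·t_k = k*(-k - 7)/(12*(k + 3)*(k + 4)).
s_(k+1) − s_k = -2/(k**3 + 12*k**2 + 47*k + 60) = t_k.

Yes. s_k = \frac{k \left(- k - 7\right)}{12 \left(k + 3\right) \left(k + 4\right)}.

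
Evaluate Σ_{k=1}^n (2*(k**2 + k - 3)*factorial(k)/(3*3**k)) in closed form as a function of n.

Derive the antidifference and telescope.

The ratio is (k + 1)*(k + (k + 1)**2 - 2)/(3*(k**2 + k - 3)).
Take A(k)=k/3 + 1/3, B(k)=1, C(k)=k**2 + k - 3.
Key eq: (k/3 + 1/3)·f(k+1) = (1)·f(k) + (k**2 + k - 3).
Bound: deg f ≤ 1.
Match coefficients ⇒ f(k) = 3*(k + 2).
So s_k = (B(k−1)f/C)·t_k = (3*(k + 2)/(k**2 + k - 3))·t_k = 2*(k + 2)*factorial(k)/3**k.
Δs = 2*(k**2 + k - 3)*factorial(k)/(3*3**k), as required.
s_(n+1) = 2*3**(-n - 1)*(n + 3)*factorial(n + 1) and s_(1) = 2, so S(n) = 2*(-3*3**n + n**2*factorial(n) + 4*n*factorial(n) + 3*factorial(n))/(3*3**n).

S(n) = 2*(-3*3**n + n**2*factorial(n) + 4*n*factorial(n) + 3*factorial(n))/(3*3**n)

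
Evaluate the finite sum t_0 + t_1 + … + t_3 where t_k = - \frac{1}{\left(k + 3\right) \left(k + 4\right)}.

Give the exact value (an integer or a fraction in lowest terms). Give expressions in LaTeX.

Compute t_(k+1)/t_k: get (k + 3)/(k + 5).
Gosper form: A/B · C(k+1)/C(k) with A=k + 3, B=k + 5, C=1.
Set up (k + 3)·f(k+1) − (k + 4)·f(k) − (1) = 0.
d = 1 from the (1,1,0) case.
Solving with deg f ≤ 1: f(k) = k/3.
So s_k = (B(k−1)f/C)·t_k = (k*(k + 4)/3)·t_k = -k/(3*k + 9).
s_(k+1) − s_k = -1/(k**2 + 7*k + 12) = t_k.
Evaluate s at k=4 and k=0: -4/21 and 0; difference -4/21.

Σ = -4/21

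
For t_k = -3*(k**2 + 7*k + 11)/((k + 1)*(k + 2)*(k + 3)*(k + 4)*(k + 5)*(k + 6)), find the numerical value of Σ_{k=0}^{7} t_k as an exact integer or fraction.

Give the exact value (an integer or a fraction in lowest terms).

The ratio is (k + 1)*(7*k + (k + 1)**2 + 18)/((k + 7)*(k**2 + 7*k + 11)).
Factor: A=k + 1; B=k + 7; C=k**2 + 7*k + 11.
Key eq: (k + 1)·f(k+1) = (k + 6)·f(k) + (k**2 + 7*k + 11).
Degrees (1,1,2) ⇒ d ≤ 5.
A polynomial solution: f(k) = k*(k + 2)*(k + 4)*(k**2 + 9*k + 23)/45.
So s_k = (B(k−1)f/C)·t_k = (k*(k + 2)*(k + 4)*(k + 6)*(k**2 + 9*k + 23)/(45*(k**2 + 7*k + 11)))·t_k = k*(-k**2 - 9*k - 23)/(15*(k**3 + 9*k**2 + 23*k + 15)).
Δs = 3*(-k**2 - 7*k - 11)/(k**6 + 21*k**5 + 175*k**4 + 735*k**3 + 1624*k**2 + 1764*k + 720), as required.
Sum = s_(8) − s_(0); s_(8) = -424/6435, s_(0) = 0 ⇒ -424/6435.

Σ = -424/6435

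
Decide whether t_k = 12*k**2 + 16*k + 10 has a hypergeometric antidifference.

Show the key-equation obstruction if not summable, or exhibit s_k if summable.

Yes. s_k = 2*k*(2*k**2 + k + 2).

t_(k+1)/t_k = (6*k**2 + 20*k + 19)/(6*k**2 + 8*k + 5).
Factor: A=1; B=1; C=k**2 + 4*k/3 + 5/6.
Need (1)·f(k+1) − (1)·f(k) = k**2 + 4*k/3 + 5/6.
Degrees (0,0,2) ⇒ d ≤ 3.
Solving with deg f ≤ 3: f(k) = k*(2*k**2 + k + 2)/6.
So s_k = (B(k−1)f/C)·t_k = (k*(2*k**2 + k + 2)/(6*k**2 + 8*k + 5))·t_k = 2*k*(2*k**2 + k + 2).
Check: Δs_k = 12*k**2 + 16*k + 10. ✓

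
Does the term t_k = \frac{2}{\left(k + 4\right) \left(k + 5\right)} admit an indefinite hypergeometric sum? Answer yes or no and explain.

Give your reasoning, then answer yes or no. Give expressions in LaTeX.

t_(k+1)/t_k = (k + 4)/(k + 6).
Gosper form: A/B · C(k+1)/C(k) with A=k + 4, B=k + 6, C=1.
Key eq: (k + 4)·f(k+1) = (k + 5)·f(k) + (1).
Degrees (1,1,0) ⇒ d ≤ 1.
Match coefficients ⇒ f(k) = k/4.
R(k) = B(k−1)·f(k)/C(k) = k*(k + 5)/4; s_k = R·t_k = k/(2*(k + 4)).
Δs = 2/(k**2 + 9*k + 20), as required.

Yes. s_k = \frac{k}{2 \left(k + 4\right)}.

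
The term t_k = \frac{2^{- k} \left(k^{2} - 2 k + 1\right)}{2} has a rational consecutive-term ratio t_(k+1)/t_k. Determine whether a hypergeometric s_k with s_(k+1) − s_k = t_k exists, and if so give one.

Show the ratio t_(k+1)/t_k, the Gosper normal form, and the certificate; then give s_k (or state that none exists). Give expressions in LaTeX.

s_k = 2^{- k} \left(- k^{2} - 2\right)

The ratio is k**2/(2*(k**2 - 2*k + 1)).
Take A(k)=1/2, B(k)=1, C(k)=k**2 - 2*k + 1.
Need (1/2)·f(k+1) − (1)·f(k) = k**2 - 2*k + 1.
deg f ≤ 2 (via 0,0,2).
A polynomial solution: f(k) = -2*(k**2 + 2).
Then R = B(k−1)f/C = -2*(k**2 + 2)/(k - 1)**2, so s_k = R(k)·t_k = (-k**2 - 2)/2**k.
Verify: (k**2 - 2*k + 1)/(2*2**k) matches t_k.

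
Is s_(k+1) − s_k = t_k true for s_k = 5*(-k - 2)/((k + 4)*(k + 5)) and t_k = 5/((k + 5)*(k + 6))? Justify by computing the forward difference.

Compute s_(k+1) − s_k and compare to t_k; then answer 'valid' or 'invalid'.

Invalid: residual -20/(k**3 + 15*k**2 + 74*k + 120) ≠ 0.

s_(k+1) = 5*(-k - 3)/((k + 5)*(k + 6))
s_(k+1) − s_k = 5*k/(k**3 + 15*k**2 + 74*k + 120)
(s_(k+1) − s_k) − t_k = -20/(k**3 + 15*k**2 + 74*k + 120)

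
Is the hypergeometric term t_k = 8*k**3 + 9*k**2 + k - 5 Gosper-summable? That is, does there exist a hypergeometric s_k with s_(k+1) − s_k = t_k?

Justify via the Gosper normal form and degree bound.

Compute t_(k+1)/t_k: get (8*k**3 + 33*k**2 + 43*k + 13)/(8*k**3 + 9*k**2 + k - 5).
Normal form (A,B,C) = (1, 1, k**3 + 9*k**2/8 + k/8 - 5/8).
Set up (1)·f(k+1) − (1)·f(k) − (k**3 + 9*k**2/8 + k/8 - 5/8) = 0.
d = 4 from the (0,0,3) case.
Solving with deg f ≤ 4: f(k) = k*(2*k**3 - k**2 - 2*k - 4)/8.
Get s_k = R·t_k = k*(2*k**3 - k**2 - 2*k - 4) with R(k) = B(k−1)f(k)/C(k) = k*(2*k**3 - k**2 - 2*k - 4)/(8*k**3 + 9*k**2 + k - 5).
s_(k+1) − s_k = 8*k**3 + 9*k**2 + k - 5 = t_k.

Yes. s_k = k*(2*k**3 - k**2 - 2*k - 4).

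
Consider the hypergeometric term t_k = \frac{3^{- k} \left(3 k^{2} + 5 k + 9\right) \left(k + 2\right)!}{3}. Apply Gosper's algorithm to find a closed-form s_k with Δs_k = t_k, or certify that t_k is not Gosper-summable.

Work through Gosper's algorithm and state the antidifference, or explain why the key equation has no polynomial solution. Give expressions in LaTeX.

s_k = 3^{- k} \left(3 k + 2\right) \left(k + 2\right)!

Ratio r(k) = (k + 3)*(5*k + 3*(k + 1)**2 + 14)/(3*(3*k**2 + 5*k + 9)).
So A=k/3 + 1 and B=1, with C=k**2 + 5*k/3 + 3.
f must satisfy (k/3 + 1)·f(k+1) − (1)·f(k) = k**2 + 5*k/3 + 3.
d = 1 from the (1,0,2) case.
A polynomial solution: f(k) = 3*k + 2.
R(k) = B(k−1)·f(k)/C(k) = 3*(3*k + 2)/(3*k**2 + 5*k + 9); s_k = R·t_k = (3*k + 2)*factorial(k + 2)/3**k.
Δs = (3*k**2 + 5*k + 9)*factorial(k + 2)/(3*3**k), as required.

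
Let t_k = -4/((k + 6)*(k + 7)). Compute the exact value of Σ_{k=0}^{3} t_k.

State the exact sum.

Σ = -4/15

Step 1: r(k) = (k + 6)/(k + 8).
A = k + 6, B = k + 8, C = 1.
Set up (k + 6)·f(k+1) − (k + 7)·f(k) − (1) = 0.
From deg A=1, deg B=1, deg C=0: d=1.
Solving with deg f ≤ 1: f(k) = k/6.
Get s_k = R·t_k = -2*k/(3*k + 18) with R(k) = B(k−1)f(k)/C(k) = k*(k + 7)/6.
Δs = -4/(k**2 + 13*k + 42), as required.
Sum = s_(4) − s_(0); s_(4) = -4/15, s_(0) = 0 ⇒ -4/15.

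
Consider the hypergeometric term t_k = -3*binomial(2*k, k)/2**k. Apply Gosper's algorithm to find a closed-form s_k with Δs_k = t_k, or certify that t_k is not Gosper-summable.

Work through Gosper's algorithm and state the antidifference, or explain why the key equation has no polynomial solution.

none — t_k is not Gosper-summable

Compute t_(k+1)/t_k: get (2*k + 1)/(k + 1).
So A=2*k + 1 and B=k + 1, with C=1.
Need (2*k + 1)·f(k+1) − (k)·f(k) = 1.
Bound: deg f ≤ -1.
Bound -1 < 0, so the key equation has no polynomial solution.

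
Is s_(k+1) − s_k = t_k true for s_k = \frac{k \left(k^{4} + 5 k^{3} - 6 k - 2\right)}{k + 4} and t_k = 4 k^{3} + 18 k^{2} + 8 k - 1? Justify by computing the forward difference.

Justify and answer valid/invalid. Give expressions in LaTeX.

s_(k+1) = -(k + 1)*(6*k - (k + 1)**4 - 5*(k + 1)**3 + 8)/(k + 5)
s_(k+1) − s_k = (4*k**5 + 45*k**4 + 160*k**3 + 179*k**2 + 52*k - 8)/(k**2 + 9*k + 20)
(s_(k+1) − s_k) − t_k = 3*(-3*k**4 - 30*k**3 - 84*k**2 - 33*k + 4)/(k**2 + 9*k + 20)

Invalid: residual \frac{3 \left(- 3 k^{4} - 30 k^{3} - 84 k^{2} - 33 k + 4\right)}{k^{2} + 9 k + 20} ≠ 0.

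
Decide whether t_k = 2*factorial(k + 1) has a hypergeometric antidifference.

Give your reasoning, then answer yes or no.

No — t_k has no hypergeometric antidifference.

t_(k+1)/t_k = k + 2.
A = k + 2, B = 1, C = 1.
f must satisfy (k + 2)·f(k+1) − (1)·f(k) = 1.
deg f ≤ -1 (via 1,0,0).
Bound -1 < 0, so the key equation has no polynomial solution.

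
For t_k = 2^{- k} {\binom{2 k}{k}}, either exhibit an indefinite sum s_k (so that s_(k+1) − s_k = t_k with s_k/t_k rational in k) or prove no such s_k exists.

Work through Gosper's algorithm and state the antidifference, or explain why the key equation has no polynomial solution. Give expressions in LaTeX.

Ratio r(k) = (2*k + 1)/(k + 1).
Factor: A=2*k + 1; B=k + 1; C=1.
f must satisfy (2*k + 1)·f(k+1) − (k)·f(k) = 1.
d = -1 from the (1,1,0) case.
Bound -1 < 0, so the key equation has no polynomial solution.

none (Gosper's algorithm certifies no s_k)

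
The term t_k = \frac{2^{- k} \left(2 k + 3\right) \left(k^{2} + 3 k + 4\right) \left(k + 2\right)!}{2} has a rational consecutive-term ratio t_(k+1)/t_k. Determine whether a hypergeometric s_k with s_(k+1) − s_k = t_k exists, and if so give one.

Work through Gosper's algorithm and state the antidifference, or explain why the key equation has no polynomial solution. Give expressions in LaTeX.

s_k = 2^{- k} \left(2 k^{2} + 3 k - 3\right) \left(k + 2\right)!

The ratio is (k + 3)*(2*k + 5)*(3*k + (k + 1)**2 + 7)/(2*(2*k + 3)*(k**2 + 3*k + 4)).
Take A(k)=k/2 + 3/2, B(k)=1, C(k)=k**3 + 9*k**2/2 + 17*k/2 + 6.
Need (k/2 + 3/2)·f(k+1) − (1)·f(k) = k**3 + 9*k**2/2 + 17*k/2 + 6.
deg f ≤ 2 (via 1,0,3).
Solving with deg f ≤ 2: f(k) = 2*k**2 + 3*k - 3.
Get s_k = R·t_k = (2*k**2 + 3*k - 3)*factorial(k + 2)/2**k with R(k) = B(k−1)f(k)/C(k) = 2*(2*k**2 + 3*k - 3)/((2*k + 3)*(k**2 + 3*k + 4)).
Verify: (2*k + 3)*(k**2 + 3*k + 4)*factorial(k + 2)/(2*2**k) matches t_k.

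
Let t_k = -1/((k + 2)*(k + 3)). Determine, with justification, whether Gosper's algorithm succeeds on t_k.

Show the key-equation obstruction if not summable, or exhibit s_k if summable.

t_(k+1)/t_k = (k + 2)/(k + 4).
Gosper form: A/B · C(k+1)/C(k) with A=k + 2, B=k + 4, C=1.
Solve (k + 2)·f(k+1) − (k + 3)·f(k) = 1.
Degrees (1,1,0) ⇒ d ≤ 1.
A polynomial solution: f(k) = k/2.
Then R = B(k−1)f/C = k*(k + 3)/2, so s_k = R(k)·t_k = -k/(2*k + 4).
Verify: -1/(k**2 + 5*k + 6) matches t_k.

Yes. s_k = -k/(2*k + 4).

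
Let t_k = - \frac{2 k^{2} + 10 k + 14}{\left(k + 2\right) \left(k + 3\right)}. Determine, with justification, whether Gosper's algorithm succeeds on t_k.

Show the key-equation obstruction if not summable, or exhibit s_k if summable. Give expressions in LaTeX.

Yes. s_k = - \frac{k \left(2 k + 5\right)}{k + 2}.

Ratio r(k) = (k + 2)*(5*k + (k + 1)**2 + 12)/((k + 4)*(k**2 + 5*k + 7)).
Normal form (A,B,C) = (k + 2, k + 4, k**2 + 5*k + 7).
Need (k + 2)·f(k+1) − (k + 3)·f(k) = k**2 + 5*k + 7.
Bound: deg f ≤ 2.
A polynomial solution: f(k) = k*(2*k + 5)/2.
R(k) = B(k−1)·f(k)/C(k) = k*(k + 3)*(2*k + 5)/(2*(k**2 + 5*k + 7)); s_k = R·t_k = -k*(2*k + 5)/(k + 2).
s_(k+1) − s_k = 2*(-k**2 - 5*k - 7)/(k**2 + 5*k + 6) = t_k.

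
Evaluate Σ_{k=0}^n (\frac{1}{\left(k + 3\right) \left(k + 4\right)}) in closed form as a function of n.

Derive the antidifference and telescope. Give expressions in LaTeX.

S(n) = \frac{n + 1}{3 \left(n + 4\right)}

t_(k+1)/t_k = (k + 3)/(k + 5).
Take A(k)=k + 3, B(k)=k + 5, C(k)=1.
f must satisfy (k + 3)·f(k+1) − (k + 4)·f(k) = 1.
d = 1 from the (1,1,0) case.
A polynomial solution: f(k) = k/3.
Get s_k = R·t_k = k/(3*(k + 3)) with R(k) = B(k−1)f(k)/C(k) = k*(k + 4)/3.
s_(k+1) − s_k = 1/(k**2 + 7*k + 12) = t_k.
s_(n+1) = (n + 1)/(3*(n + 4)) and s_(0) = 0, so S(n) = (n + 1)/(3*(n + 4)).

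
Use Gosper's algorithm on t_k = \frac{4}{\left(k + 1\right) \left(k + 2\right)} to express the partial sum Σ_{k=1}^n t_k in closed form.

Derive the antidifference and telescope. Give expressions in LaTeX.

S(n) = \frac{2 n}{n + 2}

The ratio is (k + 1)/(k + 3).
So A=k + 1 and B=k + 3, with C=1.
Key eq: (k + 1)·f(k+1) = (k + 2)·f(k) + (1).
Bound: deg f ≤ 1.
Coefficient equations give f(k) = k.
Then R = B(k−1)f/C = k*(k + 2), so s_k = R(k)·t_k = 4*k/(k + 1).
Verify: 4/(k**2 + 3*k + 2) matches t_k.
Telescope: S(n) = s_(n+1) − s_(1) = 4*(n + 1)/(n + 2) − (2) = 2*n/(n + 2).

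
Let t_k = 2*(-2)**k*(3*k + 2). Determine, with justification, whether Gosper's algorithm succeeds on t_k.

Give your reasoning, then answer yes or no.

Ratio r(k) = 2*(-3*k - 5)/(3*k + 2).
A = -2, B = 1, C = k + 2/3.
f must satisfy (-2)·f(k+1) − (1)·f(k) = k + 2/3.
d = 1 from the (0,0,1) case.
Solve for f: f(k) = -k/3 (degree 1 ≤ 1).
So s_k = (B(k−1)f/C)·t_k = (-k/(3*k + 2))·t_k = (-2)**(k + 1)*k.
Verify: 2*(-2)**k*(3*k + 2) matches t_k.

Yes. s_k = (-2)**(k + 1)*k.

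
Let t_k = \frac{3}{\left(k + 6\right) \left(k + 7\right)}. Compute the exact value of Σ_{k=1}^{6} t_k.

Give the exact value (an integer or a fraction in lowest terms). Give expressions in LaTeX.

Step 1: r(k) = (k + 6)/(k + 8).
Normal form (A,B,C) = (k + 6, k + 8, 1).
f must satisfy (k + 6)·f(k+1) − (k + 7)·f(k) = 1.
Degrees (1,1,0) ⇒ d ≤ 1.
A polynomial solution: f(k) = k/6.
Get s_k = R·t_k = k/(2*(k + 6)) with R(k) = B(k−1)f(k)/C(k) = k*(k + 7)/6.
s_(k+1) − s_k = 3/(k**2 + 13*k + 42) = t_k.
Telescoping: Σ = s_(7) − s_(1) = 7/26 − (1/14) = 18/91.

Σ = 18/91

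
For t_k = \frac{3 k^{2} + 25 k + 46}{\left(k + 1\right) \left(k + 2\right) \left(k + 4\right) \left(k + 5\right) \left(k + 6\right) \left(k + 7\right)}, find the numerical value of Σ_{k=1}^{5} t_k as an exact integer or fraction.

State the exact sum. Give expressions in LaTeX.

t_(k+1)/t_k = (k + 1)*(k + 4)*(25*k + 3*(k + 1)**2 + 71)/((k + 3)*(k + 8)*(3*k**2 + 25*k + 46)).
Factor: A=k + 1; B=k + 8; C=k**3 + 34*k**2/3 + 121*k/3 + 46.
Need (k + 1)·f(k+1) − (k + 7)·f(k) = k**3 + 34*k**2/3 + 121*k/3 + 46.
deg f ≤ 6 (via 1,1,3).
A polynomial solution: f(k) = k*(k + 2)*(k + 3)*(k + 5)*(k**2 + 11*k + 34)/72.
So s_k = (B(k−1)f/C)·t_k = (k*(k + 2)*(k + 5)*(k + 7)*(k**2 + 11*k + 34)/(24*(3*k**2 + 25*k + 46)))·t_k = k*(k**2 + 11*k + 34)/(24*(k**3 + 11*k**2 + 34*k + 24)).
Δs = (3*k**2 + 25*k + 46)/(k**6 + 25*k**5 + 247*k**4 + 1219*k**3 + 3112*k**2 + 3796*k + 1680), as required.
Σ_(k=1)^(5) t_k = s_(6) − s_(1) = 17/420 − (23/840) = 11/840.

Σ = 11/840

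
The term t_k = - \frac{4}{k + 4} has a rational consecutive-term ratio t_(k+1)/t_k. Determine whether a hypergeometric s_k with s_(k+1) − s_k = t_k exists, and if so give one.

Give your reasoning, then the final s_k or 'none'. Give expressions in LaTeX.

Ratio r(k) = (k + 4)/(k + 5).
So A=k + 4 and B=k + 5, with C=1.
Key eq: (k + 4)·f(k+1) = (k + 4)·f(k) + (1).
deg f ≤ 0 (via 1,1,0).
f = c0 ⇒ A·f(k+1) − B(k−1)·f(k) − C = -1. The system {-1 = 0} is inconsistent; no antidifference.

not Gosper-summable; s_k does not exist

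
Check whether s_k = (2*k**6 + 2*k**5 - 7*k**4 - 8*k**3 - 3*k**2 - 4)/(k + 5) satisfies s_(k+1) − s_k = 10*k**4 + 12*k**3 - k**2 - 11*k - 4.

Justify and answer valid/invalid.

s_(k+1) = (2*k**6 + 14*k**5 + 33*k**4 + 24*k**3 - 19*k**2 - 36*k - 18)/(k + 6)
s_(k+1) − s_k = (10*k**6 + 98*k**5 + 239*k**4 + 152*k**3 - 113*k**2 - 194*k - 66)/(k**2 + 11*k + 30)
(s_(k+1) − s_k) − t_k = 6*(-4*k**5 - 32*k**4 - 31*k**3 + 7*k**2 + 30*k + 9)/(k**2 + 11*k + 30)

Invalid: residual 6*(-4*k**5 - 32*k**4 - 31*k**3 + 7*k**2 + 30*k + 9)/(k**2 + 11*k + 30) ≠ 0.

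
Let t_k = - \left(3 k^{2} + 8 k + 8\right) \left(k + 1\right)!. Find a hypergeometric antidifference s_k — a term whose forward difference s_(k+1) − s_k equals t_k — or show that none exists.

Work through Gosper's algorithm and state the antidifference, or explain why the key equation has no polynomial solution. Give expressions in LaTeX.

r(k) = (k + 2)*(8*k + 3*(k + 1)**2 + 16)/(3*k**2 + 8*k + 8) after simplifying.
A = k + 2, B = 1, C = k**2 + 8*k/3 + 8/3.
Solve (k + 2)·f(k+1) − (1)·f(k) = k**2 + 8*k/3 + 8/3.
Degrees (1,0,2) ⇒ d ≤ 1.
Solve for f: f(k) = (3*k + 2)/3 (degree 1 ≤ 1).
R(k) = B(k−1)·f(k)/C(k) = (3*k + 2)/(3*k**2 + 8*k + 8); s_k = R·t_k = -(3*k + 2)*factorial(k + 1).
Verify: -(3*k**2 + 8*k + 8)*factorial(k + 1) matches t_k.

s_k = - \left(3 k + 2\right) \left(k + 1\right)!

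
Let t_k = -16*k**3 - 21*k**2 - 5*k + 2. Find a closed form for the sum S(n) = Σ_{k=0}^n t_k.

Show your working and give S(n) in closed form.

Ratio r(k) = (16*k**3 + 69*k**2 + 95*k + 40)/(16*k**3 + 21*k**2 + 5*k - 2).
Take A(k)=1, B(k)=1, C(k)=k**3 + 21*k**2/16 + 5*k/16 - 1/8.
f must satisfy (1)·f(k+1) − (1)·f(k) = k**3 + 21*k**2/16 + 5*k/16 - 1/8.
deg f ≤ 4 (via 0,0,3).
Coefficient equations give f(k) = k*(4*k**3 - k**2 - 4*k - 1)/16.
Certificate R = B(k−1)f/C = k*(4*k**3 - k**2 - 4*k - 1)/(16*k**3 + 21*k**2 + 5*k - 2) gives s_k = k*(-4*k**3 + k**2 + 4*k + 1).
Verify: -16*k**3 - 21*k**2 - 5*k + 2 matches t_k.
Telescope: S(n) = s_(n+1) − s_(0) = -4*n**4 - 15*n**3 - 17*n**2 - 4*n + 2 − (0) = -4*n**4 - 15*n**3 - 17*n**2 - 4*n + 2.

S(n) = -4*n**4 - 15*n**3 - 17*n**2 - 4*n + 2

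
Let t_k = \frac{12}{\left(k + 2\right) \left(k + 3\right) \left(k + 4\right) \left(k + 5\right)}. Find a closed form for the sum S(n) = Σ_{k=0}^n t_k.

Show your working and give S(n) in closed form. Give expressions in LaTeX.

S(n) = \frac{n^{3} + 12 n^{2} + 47 n + 36}{6 \left(n^{3} + 12 n^{2} + 47 n + 60\right)}

r(k) = (k + 2)/(k + 6) after simplifying.
A = k + 2, B = k + 6, C = 1.
f must satisfy (k + 2)·f(k+1) − (k + 5)·f(k) = 1.
deg f ≤ 3 (via 1,1,0).
Solve for f: f(k) = k*(k**2 + 9*k + 26)/72 (degree 3 ≤ 3).
So s_k = (B(k−1)f/C)·t_k = (k*(k + 5)*(k**2 + 9*k + 26)/72)·t_k = k*(k**2 + 9*k + 26)/(6*(k + 2)*(k + 3)*(k + 4)).
Verify: 12/(k**4 + 14*k**3 + 71*k**2 + 154*k + 120) matches t_k.
Evaluate: s_(n+1) = (n**3 + 12*n**2 + 47*n + 36)/(6*(n**3 + 12*n**2 + 47*n + 60)); subtract s_(0) = 0 ⇒ S(n) = (n**3 + 12*n**2 + 47*n + 36)/(6*(n**3 + 12*n**2 + 47*n + 60)).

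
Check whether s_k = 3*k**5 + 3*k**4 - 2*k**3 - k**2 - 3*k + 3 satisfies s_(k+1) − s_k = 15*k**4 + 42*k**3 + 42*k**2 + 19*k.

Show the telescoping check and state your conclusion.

Valid — Δs_k = t_k.

s_(k+1) = 3*k**5 + 18*k**4 + 40*k**3 + 41*k**2 + 16*k + 3
s_(k+1) − s_k = k*(15*k**3 + 42*k**2 + 42*k + 19)
(s_(k+1) − s_k) − t_k = 0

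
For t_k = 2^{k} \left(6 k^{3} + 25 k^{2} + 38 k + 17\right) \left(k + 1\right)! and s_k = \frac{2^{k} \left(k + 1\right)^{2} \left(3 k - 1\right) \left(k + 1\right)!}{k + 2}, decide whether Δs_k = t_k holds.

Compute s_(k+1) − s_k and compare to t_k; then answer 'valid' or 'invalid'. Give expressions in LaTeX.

s_(k+1) = 2**(k + 1)*(k + 2)**2*(3*k + 2)*factorial(k + 2)/(k + 3)
s_(k+1) − s_k = 2**k*(6*k**5 + 49*k**4 + 162*k**3 + 272*k**2 + 222*k + 67)*factorial(k + 1)/((k + 2)*(k + 3))
(s_(k+1) − s_k) − t_k = -2**k*(6*k**4 + 37*k**3 + 85*k**2 + 91*k + 35)*factorial(k + 1)/((k + 2)*(k + 3))

Invalid: residual - \frac{2^{k} \left(6 k^{4} + 37 k^{3} + 85 k^{2} + 91 k + 35\right) \left(k + 1\right)!}{\left(k + 2\right) \left(k + 3\right)} ≠ 0.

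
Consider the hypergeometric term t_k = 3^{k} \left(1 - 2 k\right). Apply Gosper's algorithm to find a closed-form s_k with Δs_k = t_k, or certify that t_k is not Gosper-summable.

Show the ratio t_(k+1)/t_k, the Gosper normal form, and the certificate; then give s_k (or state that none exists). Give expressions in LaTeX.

s_k = 3^{k} \left(2 - k\right)

r(k) = 3*(2*k + 1)/(2*k - 1) after simplifying.
Gosper form: A/B · C(k+1)/C(k) with A=3, B=1, C=k - 1/2.
Solve (3)·f(k+1) − (1)·f(k) = k - 1/2.
Degrees (0,0,1) ⇒ d ≤ 1.
Solving with deg f ≤ 1: f(k) = (k - 2)/2.
Then R = B(k−1)f/C = (k - 2)/(2*k - 1), so s_k = R(k)·t_k = 3**k*(2 - k).
Verify: 3**k*(1 - 2*k) matches t_k.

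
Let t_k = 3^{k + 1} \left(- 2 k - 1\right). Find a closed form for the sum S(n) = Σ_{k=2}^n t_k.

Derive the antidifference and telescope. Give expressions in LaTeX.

The ratio is 3*(2*k + 3)/(2*k + 1).
A = 3, B = 1, C = k + 1/2.
Need (3)·f(k+1) − (1)·f(k) = k + 1/2.
From deg A=0, deg B=0, deg C=1: d=1.
Solving with deg f ≤ 1: f(k) = (k - 1)/2.
Get s_k = R·t_k = 3**(k + 1)*(1 - k) with R(k) = B(k−1)f(k)/C(k) = (k - 1)/(2*k + 1).
s_(k+1) − s_k = 3**(k + 1)*(-2*k - 1) = t_k.
Telescope: S(n) = s_(n+1) − s_(2) = -3**(n + 2)*n − (-27) = -9*3**n*n + 27.

S(n) = - 9 \cdot 3^{n} n + 27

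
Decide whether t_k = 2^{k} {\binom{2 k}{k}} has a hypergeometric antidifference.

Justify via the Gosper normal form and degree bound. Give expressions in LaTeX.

No — key equation has no polynomial f.

Step 1: r(k) = 4*(2*k + 1)/(k + 1).
Normal form (A,B,C) = (8*k + 4, k + 1, 1).
Set up (8*k + 4)·f(k+1) − (k)·f(k) − (1) = 0.
d = -1 from the (1,1,0) case.
Bound -1 < 0, so the key equation has no polynomial solution.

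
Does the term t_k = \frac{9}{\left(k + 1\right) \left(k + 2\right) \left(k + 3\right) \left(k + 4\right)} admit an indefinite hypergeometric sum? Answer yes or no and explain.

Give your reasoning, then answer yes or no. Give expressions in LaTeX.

The ratio is (k + 1)/(k + 5).
Factor: A=k + 1; B=k + 5; C=1.
Need (k + 1)·f(k+1) − (k + 4)·f(k) = 1.
d = 3 from the (1,1,0) case.
Solve for f: f(k) = k*(k**2 + 6*k + 11)/18 (degree 3 ≤ 3).
Get s_k = R·t_k = k*(k**2 + 6*k + 11)/(2*(k + 1)*(k + 2)*(k + 3)) with R(k) = B(k−1)f(k)/C(k) = k*(k + 4)*(k**2 + 6*k + 11)/18.
Verify: 9/(k**4 + 10*k**3 + 35*k**2 + 50*k + 24) matches t_k.

Yes. s_k = \frac{k \left(k^{2} + 6 k + 11\right)}{2 \left(k + 1\right) \left(k + 2\right) \left(k + 3\right)}.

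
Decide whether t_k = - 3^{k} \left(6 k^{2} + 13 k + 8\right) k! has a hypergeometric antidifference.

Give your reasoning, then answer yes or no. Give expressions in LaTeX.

Yes. s_k = - 3^{k} \left(2 k + 1\right) k!.

t_(k+1)/t_k = 3*(6*k**3 + 31*k**2 + 52*k + 27)/(6*k**2 + 13*k + 8).
Take A(k)=3*k + 3, B(k)=1, C(k)=k**2 + 13*k/6 + 4/3.
f must satisfy (3*k + 3)·f(k+1) − (1)·f(k) = k**2 + 13*k/6 + 4/3.
From deg A=1, deg B=0, deg C=2: d=1.
Coefficient equations give f(k) = (2*k + 1)/6.
So s_k = (B(k−1)f/C)·t_k = ((2*k + 1)/(6*k**2 + 13*k + 8))·t_k = -3**k*(2*k + 1)*factorial(k).
s_(k+1) − s_k = -3**k*(6*k**2 + 13*k + 8)*factorial(k) = t_k.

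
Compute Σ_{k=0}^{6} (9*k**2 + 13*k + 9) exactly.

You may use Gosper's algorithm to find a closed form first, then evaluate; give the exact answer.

The ratio is (9*k**2 + 31*k + 31)/(9*k**2 + 13*k + 9).
A = 1, B = 1, C = k**2 + 13*k/9 + 1.
Solve (1)·f(k+1) − (1)·f(k) = k**2 + 13*k/9 + 1.
From deg A=0, deg B=0, deg C=2: d=3.
Match coefficients ⇒ f(k) = k*(3*k**2 + 2*k + 4)/9.
So s_k = (B(k−1)f/C)·t_k = (k*(3*k**2 + 2*k + 4)/(9*k**2 + 13*k + 9))·t_k = k*(3*k**2 + 2*k + 4).
Verify: 9*k**2 + 13*k + 9 matches t_k.
Σ_(k=0)^(6) t_k = s_(7) − s_(0) = 1155 − (0) = 1155.

Σ = 1155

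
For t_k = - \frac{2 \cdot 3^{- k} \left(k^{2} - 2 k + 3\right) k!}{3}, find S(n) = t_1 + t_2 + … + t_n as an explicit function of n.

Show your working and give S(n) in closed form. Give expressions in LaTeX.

The ratio is (k**3 + k**2 + 2*k + 2)/(3*(k**2 - 2*k + 3)).
Take A(k)=k/3 + 1/3, B(k)=1, C(k)=k**2 - 2*k + 3.
Set up (k/3 + 1/3)·f(k+1) − (1)·f(k) − (k**2 - 2*k + 3) = 0.
From deg A=1, deg B=0, deg C=2: d=1.
Solving with deg f ≤ 1: f(k) = 3*(k - 1).
R(k) = B(k−1)·f(k)/C(k) = 3*(k - 1)/(k**2 - 2*k + 3); s_k = R·t_k = -2*(k - 1)*factorial(k)/3**k.
Verify: -2*(k**2 - 2*k + 3)*factorial(k)/(3*3**k) matches t_k.
Σ_(k=1)^n t_k = s_(n+1) − s_(1) = (-2*3**(-n - 1)*n*factorial(n + 1)) − (0), i.e. -2*3**(-n - 1)*n*factorial(n + 1).

S(n) = - 2 \cdot 3^{- n - 1} n \left(n + 1\right)!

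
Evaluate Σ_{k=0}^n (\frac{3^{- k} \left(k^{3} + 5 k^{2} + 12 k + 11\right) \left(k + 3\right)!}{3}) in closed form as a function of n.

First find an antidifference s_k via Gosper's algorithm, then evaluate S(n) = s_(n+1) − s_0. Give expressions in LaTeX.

Compute t_(k+1)/t_k: get (k**4 + 12*k**3 + 57*k**2 + 129*k + 116)/(3*(k**3 + 5*k**2 + 12*k + 11)).
A = k/3 + 4/3, B = 1, C = k**3 + 5*k**2 + 12*k + 11.
Need (k/3 + 4/3)·f(k+1) − (1)·f(k) = k**3 + 5*k**2 + 12*k + 11.
Degrees (1,0,3) ⇒ d ≤ 2.
Coefficient equations give f(k) = 3*(k**2 + 2*k - 1).
Then R = B(k−1)f/C = 3*(k**2 + 2*k - 1)/(k**3 + 5*k**2 + 12*k + 11), so s_k = R(k)·t_k = (k**2 + 2*k - 1)*factorial(k + 3)/3**k.
Check: Δs_k = (k**3 + 5*k**2 + 12*k + 11)*factorial(k + 3)/(3*3**k). ✓
Σ_(k=0)^n t_k = s_(n+1) − s_(0) = (3**(-n - 1)*(n**2 + 4*n + 2)*factorial(n + 4)) − (-6), i.e. (18*3**n + n**6*factorial(n) + 14*n**5*factorial(n) + 77*n**4*factorial(n) + 210*n**3*factorial(n) + 294*n**2*factorial(n) + 196*n*factorial(n) + 48*factorial(n))/(3*3**n).

S(n) = \frac{3^{- n} \left(18 \cdot 3^{n} + n^{6} n! + 14 n^{5} n! + 77 n^{4} n! + 210 n^{3} n! + 294 n^{2} n! + 196 n n! + 48 n!\right)}{3}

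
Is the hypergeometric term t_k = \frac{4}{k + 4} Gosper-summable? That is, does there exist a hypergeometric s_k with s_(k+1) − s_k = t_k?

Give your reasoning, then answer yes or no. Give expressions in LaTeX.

The ratio is (k + 4)/(k + 5).
Normal form (A,B,C) = (k + 4, k + 5, 1).
Set up (k + 4)·f(k+1) − (k + 4)·f(k) − (1) = 0.
Degrees (1,1,0) ⇒ d ≤ 0.
f = c0 ⇒ A·f(k+1) − B(k−1)·f(k) − C = -1. The system {-1 = 0} is inconsistent; no antidifference.

No — the linear system for f has no solution.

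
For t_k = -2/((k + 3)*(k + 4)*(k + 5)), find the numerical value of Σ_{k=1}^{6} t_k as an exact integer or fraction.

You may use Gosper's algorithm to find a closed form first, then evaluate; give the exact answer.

The ratio is (k + 3)/(k + 6).
Factor: A=k + 3; B=k + 6; C=1.
Solve (k + 3)·f(k+1) − (k + 5)·f(k) = 1.
From deg A=1, deg B=1, deg C=0: d=2.
Coefficient equations give f(k) = k*(k + 7)/24.
Get s_k = R·t_k = k*(-k - 7)/(12*(k + 3)*(k + 4)) with R(k) = B(k−1)f(k)/C(k) = k*(k + 5)*(k + 7)/24.
Check: Δs_k = -2/(k**3 + 12*k**2 + 47*k + 60). ✓
Σ_(k=1)^(6) t_k = s_(7) − s_(1) = -49/660 − (-1/30) = -9/220.

Σ = -9/220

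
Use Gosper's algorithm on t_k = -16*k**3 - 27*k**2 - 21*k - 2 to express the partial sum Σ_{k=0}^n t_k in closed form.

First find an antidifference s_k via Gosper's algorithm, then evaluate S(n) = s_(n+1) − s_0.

Step 1: r(k) = (16*k**3 + 75*k**2 + 123*k + 66)/(16*k**3 + 27*k**2 + 21*k + 2).
Normal form (A,B,C) = (1, 1, k**3 + 27*k**2/16 + 21*k/16 + 1/8).
f must satisfy (1)·f(k+1) − (1)·f(k) = k**3 + 27*k**2/16 + 21*k/16 + 1/8.
Bound: deg f ≤ 4.
Solve for f: f(k) = k*(4*k**3 + k**2 + k - 4)/16 (degree 4 ≤ 4).
R(k) = B(k−1)·f(k)/C(k) = k*(4*k**3 + k**2 + k - 4)/(16*k**3 + 27*k**2 + 21*k + 2); s_k = R·t_k = k*(-4*k**3 - k**2 - k + 4).
Δs = -16*k**3 - 27*k**2 - 21*k - 2, as required.
s_(n+1) = -4*n**4 - 17*n**3 - 28*n**2 - 17*n - 2 and s_(0) = 0, so S(n) = -4*n**4 - 17*n**3 - 28*n**2 - 17*n - 2.

S(n) = -4*n**4 - 17*n**3 - 28*n**2 - 17*n - 2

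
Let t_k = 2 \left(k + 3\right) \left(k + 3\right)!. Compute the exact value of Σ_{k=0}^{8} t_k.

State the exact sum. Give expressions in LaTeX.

Σ = 958003188

Step 1: r(k) = (k + 4)**2/(k + 3).
So A=k + 4 and B=1, with C=k + 3.
Set up (k + 4)·f(k+1) − (1)·f(k) − (k + 3) = 0.
d = 0 from the (1,0,1) case.
Coefficient equations give f(k) = 1.
R(k) = B(k−1)·f(k)/C(k) = 1/(k + 3); s_k = R·t_k = 2*factorial(k + 3).
Δs = 2*(k + 3)*factorial(k + 3), as required.
Σ_(k=0)^(8) t_k = s_(9) − s_(0) = 958003200 − (12) = 958003188.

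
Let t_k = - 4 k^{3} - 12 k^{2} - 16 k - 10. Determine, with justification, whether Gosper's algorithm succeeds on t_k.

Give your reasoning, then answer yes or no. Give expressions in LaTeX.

Yes. s_k = k \left(- k^{3} - 2 k^{2} - 3 k - 4\right).

r(k) = (2*k**3 + 12*k**2 + 26*k + 21)/(2*k**3 + 6*k**2 + 8*k + 5) after simplifying.
Normal form (A,B,C) = (1, 1, k**3 + 3*k**2 + 4*k + 5/2).
Key eq: (1)·f(k+1) = (1)·f(k) + (k**3 + 3*k**2 + 4*k + 5/2).
Bound: deg f ≤ 4.
A polynomial solution: f(k) = k*(k**3 + 2*k**2 + 3*k + 4)/4.
Get s_k = R·t_k = k*(-k**3 - 2*k**2 - 3*k - 4) with R(k) = B(k−1)f(k)/C(k) = k*(k**3 + 2*k**2 + 3*k + 4)/(2*(2*k**3 + 6*k**2 + 8*k + 5)).
Verify: -4*k**3 - 12*k**2 - 16*k - 10 matches t_k.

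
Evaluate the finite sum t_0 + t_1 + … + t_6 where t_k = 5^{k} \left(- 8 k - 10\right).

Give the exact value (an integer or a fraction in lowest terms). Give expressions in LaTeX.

The ratio is 5*(4*k + 9)/(4*k + 5).
Gosper form: A/B · C(k+1)/C(k) with A=5, B=1, C=k + 5/4.
Set up (5)·f(k+1) − (1)·f(k) − (k + 5/4) = 0.
deg f ≤ 1 (via 0,0,1).
Coefficient equations give f(k) = k/4.
Get s_k = R·t_k = -2*5**k*k with R(k) = B(k−1)f(k)/C(k) = k/(4*k + 5).
Check: Δs_k = 5**k*(-8*k - 10). ✓
Σ_(k=0)^(6) t_k = s_(7) − s_(0) = -1093750 − (0) = -1093750.

Σ = -1093750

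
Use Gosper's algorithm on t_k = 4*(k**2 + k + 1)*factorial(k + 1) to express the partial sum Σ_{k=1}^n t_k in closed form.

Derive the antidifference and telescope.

S(n) = 4*n*factorial(n + 2)

Compute t_(k+1)/t_k: get (k + 2)*(k + (k + 1)**2 + 2)/(k**2 + k + 1).
Factor: A=k + 2; B=1; C=k**2 + k + 1.
Solve (k + 2)·f(k+1) − (1)·f(k) = k**2 + k + 1.
d = 1 from the (1,0,2) case.
Solving with deg f ≤ 1: f(k) = k - 1.
Get s_k = R·t_k = 4*(k - 1)*factorial(k + 1) with R(k) = B(k−1)f(k)/C(k) = (k - 1)/(k**2 + k + 1).
Δs = 4*(k**2 + k + 1)*factorial(k + 1), as required.
Telescope: S(n) = s_(n+1) − s_(1) = 4*n*factorial(n + 2) − (0) = 4*n*factorial(n + 2).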